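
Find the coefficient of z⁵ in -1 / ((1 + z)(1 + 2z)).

63

Partial fractions give a closed form: a_n = (1)·(-1)^n + (-2)·(-2)^n.
At n = 5: a_5 = 63.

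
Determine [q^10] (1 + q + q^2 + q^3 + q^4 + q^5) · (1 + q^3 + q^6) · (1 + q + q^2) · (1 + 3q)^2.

88

(1 + q + q^2 + q^3 + q^4 + q^5) has coefficients 1,1,1,1,1,1 for degrees 0…5.
(1 + q^3 + q^6) has coefficients 1,0,0,1,0,0,1,0,0,0,0 for degrees 0…10.
Multiplying by (1 + q + q^2) gives running coefficients 1,1,1,1,1,1,1,1,1,0,0 for degrees 0…10.
Finally multiplying by (1 + 3q)^2, the product of all factors after the first has coefficients 1,7,16,16,16,16,16,16,16,15,9 for degrees 0…10.
[q^10] = 1·9 + 1·15 + 1·16 + 1·16 + 1·16 + 1·16 = 88.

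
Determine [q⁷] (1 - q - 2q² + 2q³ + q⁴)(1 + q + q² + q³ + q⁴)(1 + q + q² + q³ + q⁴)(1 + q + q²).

4

(1 - q - 2q² + 2q³ + q⁴) has coefficients 1,-1,-2,2,1 for degrees 0…4.
(1 + q + q² + q³ + q⁴) has coefficients 1,1,1,1,1,0,0,0 for degrees 0…7.
Multiplying by (1 + q + q² + q³ + q⁴) gives running coefficients 1,2,3,4,5,4,3,2 for degrees 0…7.
Finally multiplying by (1 + q + q²), the product of all factors after the first has coefficients 1,3,6,9,12,13,12,9 for degrees 0…7.
[q⁷] = 1·9 − 1·12 − 2·13 + 2·12 + 1·9 = 4.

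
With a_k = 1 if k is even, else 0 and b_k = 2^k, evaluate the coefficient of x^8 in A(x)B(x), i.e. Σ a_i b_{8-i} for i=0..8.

341

Write out a_i and b_{8-i} for i = 0,…,8 and sum the products.
Σ = 1·256 + 0·128 + 1·64 + 0·32 + 1·16 + 0·8 + 1·4 + 0·2 + 1·1 = 341.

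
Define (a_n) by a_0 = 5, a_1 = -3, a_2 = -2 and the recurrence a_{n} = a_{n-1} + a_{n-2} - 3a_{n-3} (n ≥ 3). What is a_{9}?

The ordinary generating function has denominator 1 - t - t^2 + 3t^3.
Iterating the recurrence: a_0,…,a_{9} = 5, -3, -2, -20, -13, -27, 20, 32, 133, 105.

105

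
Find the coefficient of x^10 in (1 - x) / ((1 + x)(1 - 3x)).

29525

Partial fractions give a closed form: a_n = (1/2)·(-1)^n + (1/2)·3^n.
At n = 10: a_10 = 29525.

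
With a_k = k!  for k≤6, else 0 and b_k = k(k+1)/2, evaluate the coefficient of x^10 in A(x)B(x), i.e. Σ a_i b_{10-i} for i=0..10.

Write out a_i and b_{10-i} for i = 0,…,10 and sum the products.
Σ = 1·55 + 1·45 + 2·36 + 6·28 + 24·21 + 120·15 + 720·10 + 0·6 + 0·3 + 0·1 + 0·0 = 9844.

9844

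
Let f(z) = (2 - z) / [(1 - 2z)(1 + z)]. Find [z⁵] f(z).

Partial fractions give a closed form: a_n = (1)·2^n + (1)·(-1)^n.
At n = 5: a_5 = 31.

31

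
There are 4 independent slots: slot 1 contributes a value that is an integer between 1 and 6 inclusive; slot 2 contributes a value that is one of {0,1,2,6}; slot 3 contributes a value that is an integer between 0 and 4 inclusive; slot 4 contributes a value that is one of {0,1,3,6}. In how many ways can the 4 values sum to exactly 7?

The generating function for the choices is (z + z² + z³ + z⁴ + z⁵ + z⁶)·(1 + z + z² + z⁶)·(1 + z + z² + z³ + z⁴)·(1 + z + z³ + z⁶); the count is [z⁷].
(z + z² + z³ + z⁴ + z⁵ + z⁶) has coefficients 0,1,1,1,1,1,1 for degrees 0…6.
(1 + z + z² + z⁶) has coefficients 1,1,1,0,0,0,1,0 for degrees 0…7.
Multiplying by (1 + z + z² + z³ + z⁴) gives running coefficients 1,2,3,3,3,2,2,1 for degrees 0…7.
Finally multiplying by (1 + z + z³ + z⁶), the product of all factors after the first has coefficients 1,3,5,7,8,8,8,8 for degrees 0…7.
[z⁷] = 1·8 + 1·8 + 1·8 + 1·7 + 1·5 + 1·3 = 39.

39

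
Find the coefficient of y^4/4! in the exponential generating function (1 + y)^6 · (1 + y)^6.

11880

The EGF product rule gives c_4 = Σ_{k_1+k_2=4} C(4; k_1,k_2) · ∏ g_i(k_i), where (1+y)^6 gives the falling factorial (6)_k; (1+y)^6 gives the falling factorial (6)_k.
g_1(k) for k = 0…4: 1, 6, 30, 120, 360.
g_2(k) for k = 0…4: 1, 6, 30, 120, 360.
c_4 = Σ_k C(4,k)·g_1(k)·g_2(4−k) = 1·1·360 + 4·6·120 + 6·30·30 + 4·120·6 + 1·360·1 = 360 + 2880 + 5400 + 2880 + 360 = 11880.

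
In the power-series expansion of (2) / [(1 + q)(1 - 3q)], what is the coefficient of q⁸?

The denominator gives the recurrence a_n = 2a_(n−1) + 3a_(n−2) for n ≥ 2; the numerator fixes a_0 = 2, a_1 = 4.
Iterating: 2, 4, 14, 40, 122, 364, 1094, 3280, 9842, so a_8 = 9842.

9842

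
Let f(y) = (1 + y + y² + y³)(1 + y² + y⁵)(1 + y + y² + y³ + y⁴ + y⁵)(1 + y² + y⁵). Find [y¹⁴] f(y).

(1 + y + y² + y³) has coefficients 1,1,1,1 for degrees 0…3.
(1 + y² + y⁵) has coefficients 1,0,1,0,0,1,0,0,0,0,0,0,0,0,0 for degrees 0…14.
Multiplying by (1 + y + y² + y³ + y⁴ + y⁵) gives running coefficients 1,1,2,2,2,3,2,2,1,1,1,0,0,0,0 for degrees 0…14.
Finally multiplying by (1 + y² + y⁵), the product of all factors after the first has coefficients 1,1,3,3,4,6,5,7,5,5,5,3,3,1,1 for degrees 0…14.
[y¹⁴] = 1·1 + 1·1 + 1·3 + 1·3 = 8.

8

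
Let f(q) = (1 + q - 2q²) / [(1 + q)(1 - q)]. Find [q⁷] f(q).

The denominator gives the recurrence a_n = a_(n−2) for n ≥ 3; the numerator fixes a_0 = 1, a_1 = 1, a_2 = -1.
Iterating: 1, 1, -1, 1, -1, 1, -1, 1, so a_7 = 1.

1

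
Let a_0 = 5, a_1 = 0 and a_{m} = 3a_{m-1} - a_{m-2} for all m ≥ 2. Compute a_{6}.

The ordinary generating function has denominator 1 - 3z + z^2.
Iterating the recurrence: a_0,…,a_{6} = 5, 0, -5, -15, -40, -105, -275.

-275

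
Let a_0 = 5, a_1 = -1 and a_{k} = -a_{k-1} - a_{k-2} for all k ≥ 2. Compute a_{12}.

5

The ordinary generating function has denominator 1 + x + x^2.
Iterating the recurrence: a_0,…,a_{12} = 5, -1, -4, 5, -1, -4, 5, -1, -4, 5, -1, -4, 5.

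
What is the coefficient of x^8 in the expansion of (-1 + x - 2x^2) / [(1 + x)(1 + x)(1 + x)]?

The denominator gives the recurrence a_n = −3a_(n−1) − 3a_(n−2) − a_(n−3) for n ≥ 3; the numerator fixes a_0 = -1, a_1 = 4, a_2 = -11.
Iterating: -1, 4, -11, 22, -37, 56, -79, 106, -137, so a_8 = -137.

-137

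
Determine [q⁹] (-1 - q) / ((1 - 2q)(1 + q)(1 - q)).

-1023

Partial fractions give a closed form: a_n = (-2)·2^n + (1)·1^n.
At n = 9: a_9 = -1023.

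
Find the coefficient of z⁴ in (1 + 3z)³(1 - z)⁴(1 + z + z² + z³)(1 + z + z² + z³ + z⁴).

(1 + 3z)³ has coefficients 1,9,27,27 for degrees 0…3.
(1 - z)⁴ has coefficients 1,-4,6,-4,1 for degrees 0…4.
Multiplying by (1 + z + z² + z³) gives running coefficients 1,-3,3,-1,-1 for degrees 0…4.
Finally multiplying by (1 + z + z² + z³ + z⁴), the product of all factors after the first has coefficients 1,-2,1,0,-1 for degrees 0…4.
[z⁴] = 1·(-1) + 9·0 + 27·1 + 27·(-2) = -28.

-28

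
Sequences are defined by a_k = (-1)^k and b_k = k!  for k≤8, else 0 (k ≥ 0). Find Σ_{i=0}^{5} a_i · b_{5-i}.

100

This is [x^5] in the product of the two ordinary generating functions.
Σ = 1·120 − 1·24 + 1·6 − 1·2 + 1·1 − 1·1 = 100.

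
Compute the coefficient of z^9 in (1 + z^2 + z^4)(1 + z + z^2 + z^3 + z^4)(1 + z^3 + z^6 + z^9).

5

(1 + z^2 + z^4) has coefficients 1,0,1,0,1 for degrees 0…4.
(1 + z + z^2 + z^3 + z^4) has coefficients 1,1,1,1,1,0,0,0,0,0 for degrees 0…9.
Finally multiplying by (1 + z^3 + z^6 + z^9), the product of all factors after the first has coefficients 1,1,1,2,2,1,2,2,1,2 for degrees 0…9.
[z^9] = 1·2 + 1·2 + 1·1 = 5.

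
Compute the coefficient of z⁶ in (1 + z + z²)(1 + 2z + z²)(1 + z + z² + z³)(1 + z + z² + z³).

(1 + z + z²) has coefficients 1,1,1 for degrees 0…2.
(1 + 2z + z²) has coefficients 1,2,1,0,0,0,0 for degrees 0…6.
Multiplying by (1 + z + z² + z³) gives running coefficients 1,3,4,4,3,1,0 for degrees 0…6.
Finally multiplying by (1 + z + z² + z³), the product of all factors after the first has coefficients 1,4,8,12,14,12,8 for degrees 0…6.
[z⁶] = 1·8 + 1·12 + 1·14 = 34.

34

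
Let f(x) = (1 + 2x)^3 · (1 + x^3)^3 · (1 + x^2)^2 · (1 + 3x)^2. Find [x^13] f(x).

1105

(1 + 2x)^3 has coefficients 1,6,12,8 for degrees 0…3.
(1 + x^3)^3 has coefficients 1,0,0,3,0,0,3,0,0,1,0,0,0,0 for degrees 0…13.
Multiplying by (1 + x^2)^2 gives running coefficients 1,0,2,3,1,6,3,3,6,1,3,2,0,1 for degrees 0…13.
Finally multiplying by (1 + 3x)^2, the product of all factors after the first has coefficients 1,6,11,15,37,39,48,75,51,64,63,29,39,19 for degrees 0…13.
[x^13] = 1·19 + 6·39 + 12·29 + 8·63 = 1105.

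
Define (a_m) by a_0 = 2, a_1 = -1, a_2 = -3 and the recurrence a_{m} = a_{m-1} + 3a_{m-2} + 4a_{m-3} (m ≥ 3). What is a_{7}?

The ordinary generating function has denominator 1 - t - 3t^2 - 4t^3.
Iterating the recurrence: a_0,…,a_{7} = 2, -1, -3, 2, -11, -17, -42, -137.

-137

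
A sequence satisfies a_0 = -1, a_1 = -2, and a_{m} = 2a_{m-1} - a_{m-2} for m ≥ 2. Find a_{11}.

-12

The ordinary generating function has denominator 1 - 2y + y^2.
Iterating the recurrence: a_0,…,a_{11} = -1, -2, -3, -4, -5, -6, -7, -8, -9, -10, -11, -12.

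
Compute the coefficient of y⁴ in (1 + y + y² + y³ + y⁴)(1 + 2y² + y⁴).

(1 + y + y² + y³ + y⁴) has coefficients 1,1,1,1,1 for degrees 0…4.
(1 + 2y² + y⁴) has coefficients 1,0,2,0,1 for degrees 0…4.
[y⁴] = 1·1 + 1·0 + 1·2 + 1·0 + 1·1 = 4.

4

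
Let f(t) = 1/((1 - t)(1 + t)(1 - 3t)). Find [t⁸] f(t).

Partial fractions give a closed form: a_n = (-1/4)·1^n + (1/8)·(-1)^n + (9/8)·3^n.
At n = 8: a_8 = 7381.

7381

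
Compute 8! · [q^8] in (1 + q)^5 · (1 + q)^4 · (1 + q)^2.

6652800

The EGF product rule gives c_8 = Σ_{k_1+k_2+k_3=8} C(8; k_1,k_2,k_3) · ∏ g_i(k_i), where (1+q)^5 gives the falling factorial (5)_k; (1+q)^4 gives the falling factorial (4)_k; (1+q)^2 gives the falling factorial (2)_k.
g_1(k) for k = 0…8: 1, 5, 20, 60, 120, 120, 0, 0, 0.
g_2(k) for k = 0…8: 1, 4, 12, 24, 24, 0, 0, 0, 0.
g_3(k) for k = 0…8: 1, 2, 2, 0, 0, 0, 0, 0, 0.
First combine the last two factors: h(k) = Σ_j C(k,j)·g_2(j)·g_3(k−j) for k = 0…8: 1, 6, 30, 120, 360, 720, 720, 0, 0.
c_8 = Σ_k C(8,k)·g_1(k)·h(8−k) = 28·20·720 + 56·60·720 + 70·120·360 + 56·120·120 = 403200 + 2419200 + 3024000 + 806400 = 6652800.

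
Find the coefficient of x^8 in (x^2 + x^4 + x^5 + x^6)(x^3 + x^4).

(x^2 + x^4 + x^5 + x^6) has coefficients 0,0,1,0,1,1,1 for degrees 0…6.
(x^3 + x^4) has coefficients 0,0,0,1,1,0,0,0,0 for degrees 0…8.
[x^8] = 1·0 + 1·1 + 1·1 + 1·0 = 2.

2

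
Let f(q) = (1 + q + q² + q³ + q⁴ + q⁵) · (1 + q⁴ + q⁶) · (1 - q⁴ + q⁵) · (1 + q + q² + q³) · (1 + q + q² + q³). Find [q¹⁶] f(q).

(1 + q + q² + q³ + q⁴ + q⁵) has coefficients 1,1,1,1,1,1 for degrees 0…5.
(1 + q⁴ + q⁶) has coefficients 1,0,0,0,1,0,1,0,0,0,0,0,0,0,0,0,0 for degrees 0…16.
Multiplying by (1 - q⁴ + q⁵) gives running coefficients 1,0,0,0,0,1,1,0,-1,1,-1,1,0,0,0,0,0 for degrees 0…16.
Multiplying by (1 + q + q² + q³) gives running coefficients 1,1,1,1,0,1,2,2,1,1,-1,0,1,0,1,0,0 for degrees 0…16.
Finally multiplying by (1 + q + q² + q³), the product of all factors after the first has coefficients 1,2,3,4,3,3,4,5,6,6,3,1,1,0,2,2,1 for degrees 0…16.
[q¹⁶] = 1·1 + 1·2 + 1·2 + 1·0 + 1·1 + 1·1 = 7.

7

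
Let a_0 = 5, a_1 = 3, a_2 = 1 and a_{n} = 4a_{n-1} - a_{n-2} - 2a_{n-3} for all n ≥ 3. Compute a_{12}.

-1231771

The ordinary generating function has denominator 1 - 4x + x^2 + 2x^3.
Iterating the recurrence: a_0,…,a_{12} = 5, 3, 1, -9, -43, -165, -599, -2145, -7651, -27261, -97103, -345849, -1231771.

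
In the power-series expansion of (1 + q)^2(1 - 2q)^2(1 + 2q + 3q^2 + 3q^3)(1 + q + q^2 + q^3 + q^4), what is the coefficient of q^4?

(1 + q)^2 has coefficients 1,2,1 for degrees 0…2.
(1 - 2q)^2 has coefficients 1,-4,4,0,0 for degrees 0…4.
Multiplying by (1 + 2q + 3q^2 + 3q^3) gives running coefficients 1,-2,-1,-1,0 for degrees 0…4.
Finally multiplying by (1 + q + q^2 + q^3 + q^4), the product of all factors after the first has coefficients 1,-1,-2,-3,-3 for degrees 0…4.
[q^4] = 1·(-3) + 2·(-3) + 1·(-2) = -11.

-11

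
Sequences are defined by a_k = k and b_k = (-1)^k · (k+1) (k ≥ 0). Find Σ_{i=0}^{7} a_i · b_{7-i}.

4

Write out a_i and b_{7-i} for i = 0,…,7 and sum the products.
Σ = 0·(-8) + 1·7 + 2·(-6) + 3·5 + 4·(-4) + 5·3 + 6·(-2) + 7·1 = 4.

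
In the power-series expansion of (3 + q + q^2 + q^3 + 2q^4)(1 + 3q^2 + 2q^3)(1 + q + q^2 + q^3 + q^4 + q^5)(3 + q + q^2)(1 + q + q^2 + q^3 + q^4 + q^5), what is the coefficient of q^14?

(3 + q + q^2 + q^3 + 2q^4) has coefficients 3,1,1,1,2 for degrees 0…4.
(1 + 3q^2 + 2q^3) has coefficients 1,0,3,2,0,0,0,0,0,0,0,0,0,0,0 for degrees 0…14.
Multiplying by (1 + q + q^2 + q^3 + q^4 + q^5) gives running coefficients 1,1,4,6,6,6,5,5,2,0,0,0,0,0,0 for degrees 0…14.
Multiplying by (3 + q + q^2) gives running coefficients 3,4,14,23,28,30,27,26,16,7,2,0,0,0,0 for degrees 0…14.
Finally multiplying by (1 + q + q^2 + q^3 + q^4 + q^5), the product of all factors after the first has coefficients 3,7,21,44,72,102,126,148,150,134,108,78,51,25,9 for degrees 0…14.
[q^14] = 3·9 + 1·25 + 1·51 + 1·78 + 2·108 = 397.

397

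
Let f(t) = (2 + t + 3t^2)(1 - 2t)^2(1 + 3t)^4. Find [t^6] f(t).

351

(2 + t + 3t^2) has coefficients 2,1,3 for degrees 0…2.
(1 - 2t)^2 has coefficients 1,-4,4,0,0,0,0 for degrees 0…6.
Finally multiplying by (1 + 3t)^4, the product of all factors after the first has coefficients 1,8,10,-60,-135,108,324 for degrees 0…6.
[t^6] = 2·324 + 1·108 + 3·(-135) = 351.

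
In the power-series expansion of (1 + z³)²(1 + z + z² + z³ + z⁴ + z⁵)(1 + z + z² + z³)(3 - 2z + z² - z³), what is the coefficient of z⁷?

14

(1 + z³)² has coefficients 1,0,0,2,0,0,1 for degrees 0…6.
(1 + z + z² + z³ + z⁴ + z⁵) has coefficients 1,1,1,1,1,1,0,0 for degrees 0…7.
Multiplying by (1 + z + z² + z³) gives running coefficients 1,2,3,4,4,4,3,2 for degrees 0…7.
Finally multiplying by (3 - 2z + z² - z³), the product of all factors after the first has coefficients 3,4,6,7,5,5,1,0 for degrees 0…7.
[z⁷] = 1·0 + 2·5 + 1·4 = 14.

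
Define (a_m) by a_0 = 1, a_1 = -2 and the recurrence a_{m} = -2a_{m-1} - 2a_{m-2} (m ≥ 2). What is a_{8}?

16

The ordinary generating function has denominator 1 + 2x + 2x^2.
Iterating the recurrence: a_0,…,a_{8} = 1, -2, 2, 0, -4, 8, -8, 0, 16.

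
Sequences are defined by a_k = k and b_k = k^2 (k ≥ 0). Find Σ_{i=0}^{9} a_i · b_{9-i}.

This is [x^9] in the product of the two ordinary generating functions.
Σ = 0·81 + 1·64 + 2·49 + 3·36 + 4·25 + 5·16 + 6·9 + 7·4 + 8·1 + 9·0 = 540.

540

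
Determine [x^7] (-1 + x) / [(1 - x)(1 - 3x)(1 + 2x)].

The denominator gives the recurrence a_n = 2a_(n−1) + 5a_(n−2) − 6a_(n−3) for n ≥ 3; the numerator fixes a_0 = -1, a_1 = -1, a_2 = -7.
Iterating: -1, -1, -7, -13, -55, -133, -463, -1261, so a_7 = -1261.

-1261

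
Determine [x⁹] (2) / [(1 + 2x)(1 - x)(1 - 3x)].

35156

Partial fractions give a closed form: a_n = (8/15)·(-2)^n + (-1/3)·1^n + (9/5)·3^n.
At n = 9: a_9 = 35156.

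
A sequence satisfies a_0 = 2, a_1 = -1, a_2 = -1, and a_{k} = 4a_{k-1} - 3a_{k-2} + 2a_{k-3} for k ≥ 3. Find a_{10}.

The ordinary generating function has denominator 1 - 4t + 3t^2 - 2t^3.
Iterating the recurrence: a_0,…,a_{10} = 2, -1, -1, 3, 13, 41, 131, 427, 1397, 4569, 14939.

14939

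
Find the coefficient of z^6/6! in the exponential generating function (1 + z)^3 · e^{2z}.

The EGF product rule gives c_6 = Σ_{k_1+k_2=6} C(6; k_1,k_2) · ∏ g_i(k_i), where (1+z)^3 gives the falling factorial (3)_k; e^{2z} gives (2)^k.
g_1(k) for k = 0…6: 1, 3, 6, 6, 0, 0, 0.
g_2(k) for k = 0…6: 1, 2, 4, 8, 16, 32, 64.
c_6 = Σ_k C(6,k)·g_1(k)·g_2(6−k) = 1·1·64 + 6·3·32 + 15·6·16 + 20·6·8 = 64 + 576 + 1440 + 960 = 3040.

3040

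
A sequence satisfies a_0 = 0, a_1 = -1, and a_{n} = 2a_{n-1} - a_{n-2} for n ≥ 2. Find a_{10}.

-10

The ordinary generating function has denominator 1 - 2x + x^2.
Iterating the recurrence: a_0,…,a_{10} = 0, -1, -2, -3, -4, -5, -6, -7, -8, -9, -10.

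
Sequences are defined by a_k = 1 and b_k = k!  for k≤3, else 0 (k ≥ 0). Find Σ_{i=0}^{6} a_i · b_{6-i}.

This is [x^6] in the product of the two ordinary generating functions.
Σ = 1·0 + 1·0 + 1·0 + 1·6 + 1·2 + 1·1 + 1·1 = 10.

10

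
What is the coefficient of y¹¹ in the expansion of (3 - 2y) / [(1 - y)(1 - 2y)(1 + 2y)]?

1365

The denominator gives the recurrence a_n = a_(n−1) + 4a_(n−2) − 4a_(n−3) for n ≥ 3; the numerator fixes a_0 = 3, a_1 = 1, a_2 = 13.
Iterating: 3, 1, 13, 5, 53, 21, 213, 85, 853, 341, 3413, 1365, so a_11 = 1365.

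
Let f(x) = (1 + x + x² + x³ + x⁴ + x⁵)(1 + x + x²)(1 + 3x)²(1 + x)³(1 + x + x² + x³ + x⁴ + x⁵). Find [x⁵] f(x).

777

(1 + x + x² + x³ + x⁴ + x⁵) has coefficients 1,1,1,1,1,1 for degrees 0…5.
(1 + x + x²) has coefficients 1,1,1,0,0,0 for degrees 0…5.
Multiplying by (1 + 3x)² gives running coefficients 1,7,16,15,9,0 for degrees 0…5.
Multiplying by (1 + x)³ gives running coefficients 1,10,40,85,109,88 for degrees 0…5.
Finally multiplying by (1 + x + x² + x³ + x⁴ + x⁵), the product of all factors after the first has coefficients 1,11,51,136,245,333 for degrees 0…5.
[x⁵] = 1·333 + 1·245 + 1·136 + 1·51 + 1·11 + 1·1 = 777.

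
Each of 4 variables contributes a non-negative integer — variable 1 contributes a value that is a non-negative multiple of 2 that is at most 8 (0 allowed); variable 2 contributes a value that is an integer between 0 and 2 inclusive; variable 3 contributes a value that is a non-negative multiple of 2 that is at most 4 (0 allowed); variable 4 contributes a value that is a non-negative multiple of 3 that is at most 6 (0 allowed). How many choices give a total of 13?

The generating function for the choices is (1 + q² + q⁴ + q⁶ + q⁸)·(1 + q + q²)·(1 + q² + q⁴)·(1 + q³ + q⁶); the count is [q¹³].
(1 + q² + q⁴ + q⁶ + q⁸) has coefficients 1,0,1,0,1,0,1,0,1 for degrees 0…8.
(1 + q + q²) has coefficients 1,1,1,0,0,0,0,0,0,0,0,0,0,0 for degrees 0…13.
Multiplying by (1 + q² + q⁴) gives running coefficients 1,1,2,1,2,1,1,0,0,0,0,0,0,0 for degrees 0…13.
Finally multiplying by (1 + q³ + q⁶), the product of all factors after the first has coefficients 1,1,2,2,3,3,3,3,3,2,2,1,1,0 for degrees 0…13.
[q¹³] = 1·0 + 1·1 + 1·2 + 1·3 + 1·3 = 9.

9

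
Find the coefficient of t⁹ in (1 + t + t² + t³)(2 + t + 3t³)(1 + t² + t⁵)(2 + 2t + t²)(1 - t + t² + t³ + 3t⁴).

(1 + t + t² + t³) has coefficients 1,1,1,1 for degrees 0…3.
(2 + t + 3t³) has coefficients 2,1,0,3,0,0,0,0,0,0 for degrees 0…9.
Multiplying by (1 + t² + t⁵) gives running coefficients 2,1,2,4,0,5,1,0,3,0 for degrees 0…9.
Multiplying by (2 + 2t + t²) gives running coefficients 4,6,8,13,10,14,12,7,7,6 for degrees 0…9.
Finally multiplying by (1 - t + t² + t³ + 3t⁴), the product of all factors after the first has coefficients 4,2,6,15,23,43,45,58,56,60 for degrees 0…9.
[t⁹] = 1·60 + 1·56 + 1·58 + 1·45 = 219.

219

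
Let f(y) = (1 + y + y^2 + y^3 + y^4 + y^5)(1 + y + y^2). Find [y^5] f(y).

3

(1 + y + y^2 + y^3 + y^4 + y^5) has coefficients 1,1,1,1,1,1 for degrees 0…5.
(1 + y + y^2) has coefficients 1,1,1,0,0,0 for degrees 0…5.
[y^5] = 1·0 + 1·0 + 1·0 + 1·1 + 1·1 + 1·1 = 3.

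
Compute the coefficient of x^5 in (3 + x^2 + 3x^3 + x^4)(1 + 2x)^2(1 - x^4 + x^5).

7

(3 + x^2 + 3x^3 + x^4) has coefficients 3,0,1,3,1 for degrees 0…4.
(1 + 2x)^2 has coefficients 1,4,4,0,0,0 for degrees 0…5.
Finally multiplying by (1 - x^4 + x^5), the product of all factors after the first has coefficients 1,4,4,0,-1,-3 for degrees 0…5.
[x^5] = 3·(-3) + 1·0 + 3·4 + 1·4 = 7.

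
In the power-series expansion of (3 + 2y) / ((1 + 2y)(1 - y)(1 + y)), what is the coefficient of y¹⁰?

Partial fractions give a closed form: a_n = (8/3)·(-2)^n + (5/6)·1^n + (-1/2)·(-1)^n.
At n = 10: a_10 = 2731.

2731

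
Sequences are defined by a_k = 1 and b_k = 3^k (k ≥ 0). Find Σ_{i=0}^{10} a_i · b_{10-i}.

The convolution is the t^10 coefficient of A(t)B(t).
Σ = 1·59049 + 1·19683 + 1·6561 + 1·2187 + 1·729 + 1·243 + 1·81 + 1·27 + 1·9 + 1·3 + 1·1 = 88573.

88573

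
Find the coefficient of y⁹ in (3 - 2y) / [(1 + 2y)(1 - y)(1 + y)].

Partial fractions give a closed form: a_n = (16/3)·(-2)^n + (1/6)·1^n + (-5/2)·(-1)^n.
At n = 9: a_9 = -2728.

-2728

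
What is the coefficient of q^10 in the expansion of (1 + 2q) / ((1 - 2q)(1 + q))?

Partial fractions give a closed form: a_n = (4/3)·2^n + (-1/3)·(-1)^n.
At n = 10: a_10 = 1365.

1365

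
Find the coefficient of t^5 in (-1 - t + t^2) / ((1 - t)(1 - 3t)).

The denominator gives the recurrence a_n = 4a_(n−1) − 3a_(n−2) for n ≥ 3; the numerator fixes a_0 = -1, a_1 = -5, a_2 = -16.
Iterating: -1, -5, -16, -49, -148, -445, so a_5 = -445.

-445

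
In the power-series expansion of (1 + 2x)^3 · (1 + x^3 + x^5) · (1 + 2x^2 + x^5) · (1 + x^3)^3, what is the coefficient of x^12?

(1 + 2x)^3 has coefficients 1,6,12,8 for degrees 0…3.
(1 + x^3 + x^5) has coefficients 1,0,0,1,0,1,0,0,0,0,0,0,0 for degrees 0…12.
Multiplying by (1 + 2x^2 + x^5) gives running coefficients 1,0,2,1,0,4,0,2,1,0,1,0,0 for degrees 0…12.
Finally multiplying by (1 + x^3)^3, the product of all factors after the first has coefficients 1,0,2,4,0,10,6,2,19,4,7,17,1 for degrees 0…12.
[x^12] = 1·1 + 6·17 + 12·7 + 8·4 = 219.

219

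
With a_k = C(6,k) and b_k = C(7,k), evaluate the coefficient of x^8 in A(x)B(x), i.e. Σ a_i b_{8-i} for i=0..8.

This is [x^8] in the product of the two ordinary generating functions.
Σ = 1·0 + 6·1 + 15·7 + 20·21 + 15·35 + 6·35 + 1·21 + 0·7 + 0·1 = 1287.

1287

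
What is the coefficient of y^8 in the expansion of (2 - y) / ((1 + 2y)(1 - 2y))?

Partial fractions give a closed form: a_n = (5/4)·(-2)^n + (3/4)·2^n.
At n = 8: a_8 = 512.

512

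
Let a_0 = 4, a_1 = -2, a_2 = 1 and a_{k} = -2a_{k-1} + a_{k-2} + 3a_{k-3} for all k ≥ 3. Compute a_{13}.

2195

The ordinary generating function has denominator 1 + 2t - t^2 - 3t^3.
Iterating the recurrence: a_0,…,a_{13} = 4, -2, 1, 8, -21, 53, -103, 196, -336, 559, -866, 1283, -1755, 2195.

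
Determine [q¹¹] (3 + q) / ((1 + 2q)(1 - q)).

-3412

Partial fractions give a closed form: a_n = (5/3)·(-2)^n + (4/3)·1^n.
At n = 11: a_11 = -3412.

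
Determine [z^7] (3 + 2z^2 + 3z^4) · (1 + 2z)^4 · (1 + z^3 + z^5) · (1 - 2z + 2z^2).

(3 + 2z^2 + 3z^4) has coefficients 3,0,2,0,3 for degrees 0…4.
(1 + 2z)^4 has coefficients 1,8,24,32,16,0,0,0 for degrees 0…7.
Multiplying by (1 + z^3 + z^5) gives running coefficients 1,8,24,33,24,25,40,40 for degrees 0…7.
Finally multiplying by (1 - 2z + 2z^2), the product of all factors after the first has coefficients 1,6,10,1,6,43,38,10 for degrees 0…7.
[z^7] = 3·10 + 2·43 + 3·1 = 119.

119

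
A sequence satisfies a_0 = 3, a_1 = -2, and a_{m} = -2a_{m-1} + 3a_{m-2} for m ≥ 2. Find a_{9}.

The ordinary generating function has denominator 1 + 2x - 3x^2.
Iterating the recurrence: a_0,…,a_{9} = 3, -2, 13, -32, 103, -302, 913, -2732, 8203, -24602.

-24602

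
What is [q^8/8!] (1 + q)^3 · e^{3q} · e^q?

1490944

The EGF product rule gives c_8 = Σ_{k_1+k_2+k_3=8} C(8; k_1,k_2,k_3) · ∏ g_i(k_i), where (1+q)^3 gives the falling factorial (3)_k; e^{3q} gives (3)^k; e^q gives (1)^k.
g_1(k) for k = 0…8: 1, 3, 6, 6, 0, 0, 0, 0, 0.
g_2(k) for k = 0…8: 1, 3, 9, 27, 81, 243, 729, 2187, 6561.
g_3(k) for k = 0…8: 1, 1, 1, 1, 1, 1, 1, 1, 1.
First combine the last two factors: h(k) = Σ_j C(k,j)·g_2(j)·g_3(k−j) for k = 0…8: 1, 4, 16, 64, 256, 1024, 4096, 16384, 65536.
c_8 = Σ_k C(8,k)·g_1(k)·h(8−k) = 1·1·65536 + 8·3·16384 + 28·6·4096 + 56·6·1024 = 65536 + 393216 + 688128 + 344064 = 1490944.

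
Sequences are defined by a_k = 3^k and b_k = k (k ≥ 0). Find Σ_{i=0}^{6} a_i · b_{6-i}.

This is [x^6] in the product of the two ordinary generating functions.
Σ = 1·6 + 3·5 + 9·4 + 27·3 + 81·2 + 243·1 + 729·0 = 543.

543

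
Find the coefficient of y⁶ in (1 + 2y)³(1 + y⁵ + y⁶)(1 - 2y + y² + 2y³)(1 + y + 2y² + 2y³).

(1 + 2y)³ has coefficients 1,6,12,8 for degrees 0…3.
(1 + y⁵ + y⁶) has coefficients 1,0,0,0,0,1,1 for degrees 0…6.
Multiplying by (1 - 2y + y² + 2y³) gives running coefficients 1,-2,1,2,0,1,-1 for degrees 0…6.
Finally multiplying by (1 + y + 2y² + 2y³), the product of all factors after the first has coefficients 1,-1,1,1,0,7,4 for degrees 0…6.
[y⁶] = 1·4 + 6·7 + 12·0 + 8·1 = 54.

54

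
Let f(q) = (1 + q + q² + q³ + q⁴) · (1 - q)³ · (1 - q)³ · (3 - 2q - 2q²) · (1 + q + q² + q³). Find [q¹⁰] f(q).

-18

(1 + q + q² + q³ + q⁴) has coefficients 1,1,1,1,1 for degrees 0…4.
(1 - q)³ has coefficients 1,-3,3,-1,0,0,0,0,0,0,0 for degrees 0…10.
Multiplying by (1 - q)³ gives running coefficients 1,-6,15,-20,15,-6,1,0,0,0,0 for degrees 0…10.
Multiplying by (3 - 2q - 2q²) gives running coefficients 3,-20,55,-78,55,-8,-15,10,-2,0,0 for degrees 0…10.
Finally multiplying by (1 + q + q² + q³), the product of all factors after the first has coefficients 3,-17,38,-40,12,24,-46,42,-15,-7,8 for degrees 0…10.
[q¹⁰] = 1·8 + 1·(-7) + 1·(-15) + 1·42 + 1·(-46) = -18.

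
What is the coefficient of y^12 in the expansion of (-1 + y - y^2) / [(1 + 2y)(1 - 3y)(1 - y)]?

The denominator gives the recurrence a_n = 2a_(n−1) + 5a_(n−2) − 6a_(n−3) for n ≥ 3; the numerator fixes a_0 = -1, a_1 = -1, a_2 = -8.
Iterating: -1, -1, -8, -15, -64, -155, -540, -1471, -4712, -13539, -41812, -123047, -373920, so a_12 = -373920.

-373920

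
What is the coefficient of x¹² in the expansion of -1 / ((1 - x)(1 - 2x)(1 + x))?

Partial fractions give a closed form: a_n = (1/2)·1^n + (-4/3)·2^n + (-1/6)·(-1)^n.
At n = 12: a_12 = -5461.

-5461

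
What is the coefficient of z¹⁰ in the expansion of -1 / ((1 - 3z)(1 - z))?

The denominator gives the recurrence a_n = 4a_(n−1) − 3a_(n−2) for n ≥ 2; the numerator fixes a_0 = -1, a_1 = -4.
Iterating: -1, -4, -13, -40, -121, -364, -1093, -3280, -9841, -29524, -88573, so a_10 = -88573.

-88573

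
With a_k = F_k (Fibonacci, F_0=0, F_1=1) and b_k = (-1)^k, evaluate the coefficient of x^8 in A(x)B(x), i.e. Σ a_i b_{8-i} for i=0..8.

Write out a_i and b_{8-i} for i = 0,…,8 and sum the products.
Σ = 0·1 + 1·(-1) + 1·1 + 2·(-1) + 3·1 + 5·(-1) + 8·1 + 13·(-1) + 21·1 = 12.

12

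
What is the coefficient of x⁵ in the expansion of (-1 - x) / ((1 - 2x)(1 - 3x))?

-876

Partial fractions give a closed form: a_n = (3)·2^n + (-4)·3^n.
At n = 5: a_5 = -876.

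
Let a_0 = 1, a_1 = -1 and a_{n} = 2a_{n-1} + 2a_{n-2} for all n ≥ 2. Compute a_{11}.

-4896

The ordinary generating function has denominator 1 - 2t - 2t^2.
Iterating the recurrence: a_0,…,a_{11} = 1, -1, 0, -2, -4, -12, -32, -88, -240, -656, -1792, -4896.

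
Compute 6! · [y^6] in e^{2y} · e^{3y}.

15625

The EGF product rule gives c_6 = Σ_{k_1+k_2=6} C(6; k_1,k_2) · ∏ g_i(k_i), where e^{2y} gives (2)^k; e^{3y} gives (3)^k.
g_1(k) for k = 0…6: 1, 2, 4, 8, 16, 32, 64.
g_2(k) for k = 0…6: 1, 3, 9, 27, 81, 243, 729.
c_6 = Σ_k C(6,k)·g_1(k)·g_2(6−k) = 1·1·729 + 6·2·243 + 15·4·81 + 20·8·27 + 15·16·9 + 6·32·3 + 1·64·1 = 729 + 2916 + 4860 + 4320 + 2160 + 576 + 64 = 15625.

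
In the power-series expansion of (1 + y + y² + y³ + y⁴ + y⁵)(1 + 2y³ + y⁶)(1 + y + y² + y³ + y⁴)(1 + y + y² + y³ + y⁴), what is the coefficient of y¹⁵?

(1 + y + y² + y³ + y⁴ + y⁵) has coefficients 1,1,1,1,1,1 for degrees 0…5.
(1 + 2y³ + y⁶) has coefficients 1,0,0,2,0,0,1,0,0,0,0,0,0,0,0,0 for degrees 0…15.
Multiplying by (1 + y + y² + y³ + y⁴) gives running coefficients 1,1,1,3,3,2,3,3,1,1,1,0,0,0,0,0 for degrees 0…15.
Finally multiplying by (1 + y + y² + y³ + y⁴), the product of all factors after the first has coefficients 1,2,3,6,9,10,12,14,12,10,9,6,3,2,1,0 for degrees 0…15.
[y¹⁵] = 1·0 + 1·1 + 1·2 + 1·3 + 1·6 + 1·9 = 21.

21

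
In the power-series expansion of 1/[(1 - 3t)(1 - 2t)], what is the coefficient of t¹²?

The denominator gives the recurrence a_n = 5a_(n−1) − 6a_(n−2) for n ≥ 2; the numerator fixes a_0 = 1, a_1 = 5.
Iterating: 1, 5, 19, 65, 211, 665, 2059, 6305, 19171, 58025, 175099, 527345, 1586131, so a_12 = 1586131.

1586131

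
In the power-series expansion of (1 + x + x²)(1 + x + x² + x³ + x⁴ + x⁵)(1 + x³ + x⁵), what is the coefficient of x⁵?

7

(1 + x + x²) has coefficients 1,1,1 for degrees 0…2.
(1 + x + x² + x³ + x⁴ + x⁵) has coefficients 1,1,1,1,1,1 for degrees 0…5.
Finally multiplying by (1 + x³ + x⁵), the product of all factors after the first has coefficients 1,1,1,2,2,3 for degrees 0…5.
[x⁵] = 1·3 + 1·2 + 1·2 = 7.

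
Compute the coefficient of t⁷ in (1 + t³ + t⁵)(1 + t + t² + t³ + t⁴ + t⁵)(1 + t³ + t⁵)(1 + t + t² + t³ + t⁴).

21

(1 + t³ + t⁵) has coefficients 1,0,0,1,0,1 for degrees 0…5.
(1 + t + t² + t³ + t⁴ + t⁵) has coefficients 1,1,1,1,1,1,0,0 for degrees 0…7.
Multiplying by (1 + t³ + t⁵) gives running coefficients 1,1,1,2,2,3,2,2 for degrees 0…7.
Finally multiplying by (1 + t + t² + t³ + t⁴), the product of all factors after the first has coefficients 1,2,3,5,7,9,10,11 for degrees 0…7.
[t⁷] = 1·11 + 1·7 + 1·3 = 21.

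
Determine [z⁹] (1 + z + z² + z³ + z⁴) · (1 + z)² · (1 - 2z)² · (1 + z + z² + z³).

17

(1 + z + z² + z³ + z⁴) has coefficients 1,1,1,1,1 for degrees 0…4.
(1 + z)² has coefficients 1,2,1,0,0,0,0,0,0,0 for degrees 0…9.
Multiplying by (1 - 2z)² gives running coefficients 1,-2,-3,4,4,0,0,0,0,0 for degrees 0…9.
Finally multiplying by (1 + z + z² + z³), the product of all factors after the first has coefficients 1,-1,-4,0,3,5,8,4,0,0 for degrees 0…9.
[z⁹] = 1·0 + 1·0 + 1·4 + 1·8 + 1·5 = 17.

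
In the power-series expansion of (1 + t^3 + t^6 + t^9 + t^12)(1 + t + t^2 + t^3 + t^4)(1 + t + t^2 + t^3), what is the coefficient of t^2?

(1 + t^3 + t^6 + t^9 + t^12) has coefficients 1,0,0 for degrees 0…2.
(1 + t + t^2 + t^3 + t^4) has coefficients 1,1,1 for degrees 0…2.
Finally multiplying by (1 + t + t^2 + t^3), the product of all factors after the first has coefficients 1,2,3 for degrees 0…2.
[t^2] = 1·3 = 3.

3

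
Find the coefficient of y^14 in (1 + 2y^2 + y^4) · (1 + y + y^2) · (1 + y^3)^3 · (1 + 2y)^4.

497

(1 + 2y^2 + y^4) has coefficients 1,0,2,0,1 for degrees 0…4.
(1 + y + y^2) has coefficients 1,1,1,0,0,0,0,0,0,0,0,0,0,0,0 for degrees 0…14.
Multiplying by (1 + y^3)^3 gives running coefficients 1,1,1,3,3,3,3,3,3,1,1,1,0,0,0 for degrees 0…14.
Finally multiplying by (1 + 2y)^4, the product of all factors after the first has coefficients 1,9,33,67,99,147,211,243,243,241,225,177,112,72,48 for degrees 0…14.
[y^14] = 1·48 + 2·112 + 1·225 = 497.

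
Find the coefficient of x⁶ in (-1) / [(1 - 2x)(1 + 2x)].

-64

Partial fractions give a closed form: a_n = (-1/2)·2^n + (-1/2)·(-2)^n.
At n = 6: a_6 = -64.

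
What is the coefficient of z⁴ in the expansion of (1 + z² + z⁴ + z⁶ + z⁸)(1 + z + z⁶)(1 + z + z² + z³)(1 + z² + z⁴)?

(1 + z² + z⁴ + z⁶ + z⁸) has coefficients 1,0,1,0,1 for degrees 0…4.
(1 + z + z⁶) has coefficients 1,1,0,0,0 for degrees 0…4.
Multiplying by (1 + z + z² + z³) gives running coefficients 1,2,2,2,1 for degrees 0…4.
Finally multiplying by (1 + z² + z⁴), the product of all factors after the first has coefficients 1,2,3,4,4 for degrees 0…4.
[z⁴] = 1·4 + 1·3 + 1·1 = 8.

8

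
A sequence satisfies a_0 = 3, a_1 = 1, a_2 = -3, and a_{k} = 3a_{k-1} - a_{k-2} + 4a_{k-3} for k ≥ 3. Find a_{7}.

237

The ordinary generating function has denominator 1 - 3y + y^2 - 4y^3.
Iterating the recurrence: a_0,…,a_{7} = 3, 1, -3, 2, 13, 25, 70, 237.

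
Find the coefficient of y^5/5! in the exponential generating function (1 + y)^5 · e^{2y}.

5752

The EGF product rule gives c_5 = Σ_{k_1+k_2=5} C(5; k_1,k_2) · ∏ g_i(k_i), where (1+y)^5 gives the falling factorial (5)_k; e^{2y} gives (2)^k.
g_1(k) for k = 0…5: 1, 5, 20, 60, 120, 120.
g_2(k) for k = 0…5: 1, 2, 4, 8, 16, 32.
c_5 = Σ_k C(5,k)·g_1(k)·g_2(5−k) = 1·1·32 + 5·5·16 + 10·20·8 + 10·60·4 + 5·120·2 + 1·120·1 = 32 + 400 + 1600 + 2400 + 1200 + 120 = 5752.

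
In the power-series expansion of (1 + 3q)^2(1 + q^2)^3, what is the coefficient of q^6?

(1 + 3q)^2 has coefficients 1,6,9 for degrees 0…2.
(1 + q^2)^3 has coefficients 1,0,3,0,3,0,1 for degrees 0…6.
[q^6] = 1·1 + 6·0 + 9·3 = 28.

28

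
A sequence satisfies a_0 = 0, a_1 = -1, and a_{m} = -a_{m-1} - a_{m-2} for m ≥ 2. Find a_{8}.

1

The ordinary generating function has denominator 1 + x + x^2.
Iterating the recurrence: a_0,…,a_{8} = 0, -1, 1, 0, -1, 1, 0, -1, 1.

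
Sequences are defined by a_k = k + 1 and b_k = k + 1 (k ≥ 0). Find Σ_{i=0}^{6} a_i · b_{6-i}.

Write out a_i and b_{6-i} for i = 0,…,6 and sum the products.
Σ = 1·7 + 2·6 + 3·5 + 4·4 + 5·3 + 6·2 + 7·1 = 84.

84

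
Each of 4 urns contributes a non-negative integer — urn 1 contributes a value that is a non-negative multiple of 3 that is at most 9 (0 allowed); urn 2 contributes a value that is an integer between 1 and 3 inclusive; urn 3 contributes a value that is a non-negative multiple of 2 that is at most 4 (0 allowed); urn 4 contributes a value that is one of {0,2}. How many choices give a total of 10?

6

The generating function for the choices is (1 + y³ + y⁶ + y⁹)·(y + y² + y³)·(1 + y² + y⁴)·(1 + y²); the count is [y¹⁰].
(1 + y³ + y⁶ + y⁹) has coefficients 1,0,0,1,0,0,1,0,0,1 for degrees 0…9.
(y + y² + y³) has coefficients 0,1,1,1,0,0,0,0,0,0,0 for degrees 0…10.
Multiplying by (1 + y² + y⁴) gives running coefficients 0,1,1,2,1,2,1,1,0,0,0 for degrees 0…10.
Finally multiplying by (1 + y²), the product of all factors after the first has coefficients 0,1,1,3,2,4,2,3,1,1,0 for degrees 0…10.
[y¹⁰] = 1·0 + 1·3 + 1·2 + 1·1 = 6.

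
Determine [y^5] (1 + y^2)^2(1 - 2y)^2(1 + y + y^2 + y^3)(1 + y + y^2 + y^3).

(1 + y^2)^2 has coefficients 1,0,2,0,1 for degrees 0…4.
(1 - 2y)^2 has coefficients 1,-4,4,0,0,0 for degrees 0…5.
Multiplying by (1 + y + y^2 + y^3) gives running coefficients 1,-3,1,1,0,4 for degrees 0…5.
Finally multiplying by (1 + y + y^2 + y^3), the product of all factors after the first has coefficients 1,-2,-1,0,-1,6 for degrees 0…5.
[y^5] = 1·6 + 2·0 + 1·(-2) = 4.

4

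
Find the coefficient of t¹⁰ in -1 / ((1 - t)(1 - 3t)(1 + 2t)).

-53417

Partial fractions give a closed form: a_n = (1/6)·1^n + (-9/10)·3^n + (-4/15)·(-2)^n.
At n = 10: a_10 = -53417.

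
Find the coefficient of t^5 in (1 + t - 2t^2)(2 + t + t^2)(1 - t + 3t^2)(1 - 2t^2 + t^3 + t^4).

(1 + t - 2t^2) has coefficients 1,1,-2 for degrees 0…2.
(2 + t + t^2) has coefficients 2,1,1,0,0,0 for degrees 0…5.
Multiplying by (1 - t + 3t^2) gives running coefficients 2,-1,6,2,3,0 for degrees 0…5.
Finally multiplying by (1 - 2t^2 + t^3 + t^4), the product of all factors after the first has coefficients 2,-1,2,6,-8,1 for degrees 0…5.
[t^5] = 1·1 + 1·(-8) − 2·6 = -19.

-19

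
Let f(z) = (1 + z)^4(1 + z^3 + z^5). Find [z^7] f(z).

7

(1 + z)^4 has coefficients 1,4,6,4,1 for degrees 0…4.
(1 + z^3 + z^5) has coefficients 1,0,0,1,0,1,0,0 for degrees 0…7.
[z^7] = 1·0 + 4·0 + 6·1 + 4·0 + 1·1 = 7.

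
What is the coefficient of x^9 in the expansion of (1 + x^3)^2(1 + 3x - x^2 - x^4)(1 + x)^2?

-1

(1 + x^3)^2 has coefficients 1,0,0,2,0,0,1 for degrees 0…6.
(1 + 3x - x^2 - x^4) has coefficients 1,3,-1,0,-1,0,0,0,0,0 for degrees 0…9.
Finally multiplying by (1 + x)^2, the product of all factors after the first has coefficients 1,5,6,1,-2,-2,-1,0,0,0 for degrees 0…9.
[x^9] = 1·0 + 2·(-1) + 1·1 = -1.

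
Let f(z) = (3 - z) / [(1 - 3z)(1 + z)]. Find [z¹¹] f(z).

354293

The denominator gives the recurrence a_n = 2a_(n−1) + 3a_(n−2) for n ≥ 3; the numerator fixes a_0 = 3, a_1 = 5, a_2 = 19.
Iterating: 3, 5, 19, 53, 163, 485, 1459, 4373, 13123, 39365, 118099, 354293, so a_11 = 354293.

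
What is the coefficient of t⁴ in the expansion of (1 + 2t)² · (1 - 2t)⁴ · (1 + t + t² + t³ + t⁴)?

(1 + 2t)² has coefficients 1,4,4 for degrees 0…2.
(1 - 2t)⁴ has coefficients 1,-8,24,-32,16 for degrees 0…4.
Finally multiplying by (1 + t + t² + t³ + t⁴), the product of all factors after the first has coefficients 1,-7,17,-15,1 for degrees 0…4.
[t⁴] = 1·1 + 4·(-15) + 4·17 = 9.

9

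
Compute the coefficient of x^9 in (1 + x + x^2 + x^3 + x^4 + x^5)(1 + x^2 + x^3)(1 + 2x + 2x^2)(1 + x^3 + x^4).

(1 + x + x^2 + x^3 + x^4 + x^5) has coefficients 1,1,1,1,1,1 for degrees 0…5.
(1 + x^2 + x^3) has coefficients 1,0,1,1,0,0,0,0,0,0 for degrees 0…9.
Multiplying by (1 + 2x + 2x^2) gives running coefficients 1,2,3,3,4,2,0,0,0,0 for degrees 0…9.
Finally multiplying by (1 + x^3 + x^4), the product of all factors after the first has coefficients 1,2,3,4,7,7,6,7,6,2 for degrees 0…9.
[x^9] = 1·2 + 1·6 + 1·7 + 1·6 + 1·7 + 1·7 = 35.

35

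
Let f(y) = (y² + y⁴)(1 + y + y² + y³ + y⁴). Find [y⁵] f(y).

(y² + y⁴) has coefficients 0,0,1,0,1 for degrees 0…4.
(1 + y + y² + y³ + y⁴) has coefficients 1,1,1,1,1,0 for degrees 0…5.
[y⁵] = 1·1 + 1·1 = 2.

2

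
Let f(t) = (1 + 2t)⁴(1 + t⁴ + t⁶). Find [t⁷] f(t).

40

(1 + 2t)⁴ has coefficients 1,8,24,32,16 for degrees 0…4.
(1 + t⁴ + t⁶) has coefficients 1,0,0,0,1,0,1,0 for degrees 0…7.
[t⁷] = 1·0 + 8·1 + 24·0 + 32·1 + 16·0 = 40.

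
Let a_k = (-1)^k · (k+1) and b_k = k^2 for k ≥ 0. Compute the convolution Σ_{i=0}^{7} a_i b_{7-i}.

16

Write out a_i and b_{7-i} for i = 0,…,7 and sum the products.
Σ = 1·49 − 2·36 + 3·25 − 4·16 + 5·9 − 6·4 + 7·1 − 8·0 = 16.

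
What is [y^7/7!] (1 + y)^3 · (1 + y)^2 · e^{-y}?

The EGF product rule gives c_7 = Σ_{k_1+k_2+k_3=7} C(7; k_1,k_2,k_3) · ∏ g_i(k_i), where (1+y)^3 gives the falling factorial (3)_k; (1+y)^2 gives the falling factorial (2)_k; e^{-y} gives (-1)^k.
g_1(k) for k = 0…7: 1, 3, 6, 6, 0, 0, 0, 0.
g_2(k) for k = 0…7: 1, 2, 2, 0, 0, 0, 0, 0.
g_3(k) for k = 0…7: 1, -1, 1, -1, 1, -1, 1, -1.
First combine the last two factors: h(k) = Σ_j C(k,j)·g_2(j)·g_3(k−j) for k = 0…7: 1, 1, -1, -1, 5, -11, 19, -29.
c_7 = Σ_k C(7,k)·g_1(k)·h(7−k) = 1·1·(-29) + 7·3·19 + 21·6·(-11) + 35·6·5 = −29 + 399 − 1386 + 1050 = 34.

34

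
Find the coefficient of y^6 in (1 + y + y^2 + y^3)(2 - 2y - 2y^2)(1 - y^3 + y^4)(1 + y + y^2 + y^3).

-6

(1 + y + y^2 + y^3) has coefficients 1,1,1,1 for degrees 0…3.
(2 - 2y - 2y^2) has coefficients 2,-2,-2,0,0,0,0 for degrees 0…6.
Multiplying by (1 - y^3 + y^4) gives running coefficients 2,-2,-2,-2,4,0,-2 for degrees 0…6.
Finally multiplying by (1 + y + y^2 + y^3), the product of all factors after the first has coefficients 2,0,-2,-4,-2,0,0 for degrees 0…6.
[y^6] = 1·0 + 1·0 + 1·(-2) + 1·(-4) = -6.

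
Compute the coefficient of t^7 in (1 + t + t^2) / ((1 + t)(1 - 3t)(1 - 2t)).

Partial fractions give a closed form: a_n = (1/12)·(-1)^n + (13/4)·3^n + (-7/3)·2^n.
At n = 7: a_7 = 6809.

6809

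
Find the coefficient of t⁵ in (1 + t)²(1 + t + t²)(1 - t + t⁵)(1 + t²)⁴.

(1 + t)² has coefficients 1,2,1 for degrees 0…2.
(1 + t + t²) has coefficients 1,1,1,0,0,0 for degrees 0…5.
Multiplying by (1 - t + t⁵) gives running coefficients 1,0,0,-1,0,1 for degrees 0…5.
Finally multiplying by (1 + t²)⁴, the product of all factors after the first has coefficients 1,0,4,-1,6,-3 for degrees 0…5.
[t⁵] = 1·(-3) + 2·6 + 1·(-1) = 8.

8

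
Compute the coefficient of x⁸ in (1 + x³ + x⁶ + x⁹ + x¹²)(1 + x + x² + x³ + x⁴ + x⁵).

2

(1 + x³ + x⁶ + x⁹ + x¹²) has coefficients 1,0,0,1,0,0,1,0,0 for degrees 0…8.
(1 + x + x² + x³ + x⁴ + x⁵) has coefficients 1,1,1,1,1,1,0,0,0 for degrees 0…8.
[x⁸] = 1·0 + 1·1 + 1·1 = 2.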